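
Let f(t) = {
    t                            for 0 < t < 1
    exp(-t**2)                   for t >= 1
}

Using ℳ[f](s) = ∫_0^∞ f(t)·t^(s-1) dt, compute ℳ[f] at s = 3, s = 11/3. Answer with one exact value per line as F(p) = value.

F(3) = (2 + E*(sqrt(pi)*erfc(1) + 1))*exp(-1)/4
F(11/3) = 3/14 + uppergamma(11/6, 1)/2

strip the power substitution: sqrt(t) on [0, 1); exp(-t) on [1, ∞)
summing 2 kernel integrals split by 1 yields ℳ[f](s)
over [0, 1), the kernel integral of t enters the sum
on [1, ∞) integrate f = exp(-t**2) against the kernel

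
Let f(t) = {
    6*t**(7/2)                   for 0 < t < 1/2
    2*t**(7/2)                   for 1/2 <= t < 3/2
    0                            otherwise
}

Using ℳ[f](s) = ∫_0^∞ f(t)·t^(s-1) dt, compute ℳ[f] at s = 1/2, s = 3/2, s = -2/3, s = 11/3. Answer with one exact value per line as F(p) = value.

slice at 1/2, transform all 2 pieces, and sum them
segment 0 to 1/2 holds 6*t**(7/2); add its integral
for t in [1/2, 3/2): the term is ∫ 2*t**(7/2)·t^(s-1)

F(1/2) = 83/32
F(3/2) = 49/16
F(-2/3) = 3*2**(1/6)*(2 + 9*3**(5/6))/34
F(11/3) = 3*2**(5/6)*(2 + 2187*3**(1/6))/2752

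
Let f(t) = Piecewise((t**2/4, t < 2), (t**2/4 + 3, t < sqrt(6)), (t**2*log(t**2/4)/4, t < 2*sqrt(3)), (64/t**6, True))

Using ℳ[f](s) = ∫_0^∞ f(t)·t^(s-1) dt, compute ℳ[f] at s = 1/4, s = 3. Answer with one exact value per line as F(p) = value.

reversing the common scale on t: t**2 on [0, 1); t**2 + 3 on [1, sqrt(6)/2); t**2*log(t**2) on [sqrt(6)/2, sqrt(3)); …
undo the power substitution: t on [0, 1); t + 3 on [1, 3/2); t*log(t) on [3/2, 3); …
decompose at 2, sqrt(6), 2*sqrt(3); ℳ[f](s) sums the 4 pieces' integrals
on [0, 2): add ∫ t**2/4·t^(s-1) dt
the [2, sqrt(6)) slice contributes ∫ (t**2/4 + 3)·t^(s-1) dt
∫ t**2*log(t**2/4)/4·t^(s-1) over [sqrt(6), 2*sqrt(3))
on [2*sqrt(3), ∞): add ∫ 64/t**6·t^(s-1) dt

F(1/4) = 2*2**(1/8)*(-3726*2**(1/8) - 366*6**(1/8) + log(2**(207*3**(1/8))*3**(-207*3**(1/8) + 414*6**(1/8))) + 4117*3**(1/8))/621
F(3) = -3688*sqrt(3)/675 - 8 + 213*sqrt(6)/25 + log(2**(9*sqrt(6)/5)*3**(-9*sqrt(6)/5 + 72*sqrt(3)/5))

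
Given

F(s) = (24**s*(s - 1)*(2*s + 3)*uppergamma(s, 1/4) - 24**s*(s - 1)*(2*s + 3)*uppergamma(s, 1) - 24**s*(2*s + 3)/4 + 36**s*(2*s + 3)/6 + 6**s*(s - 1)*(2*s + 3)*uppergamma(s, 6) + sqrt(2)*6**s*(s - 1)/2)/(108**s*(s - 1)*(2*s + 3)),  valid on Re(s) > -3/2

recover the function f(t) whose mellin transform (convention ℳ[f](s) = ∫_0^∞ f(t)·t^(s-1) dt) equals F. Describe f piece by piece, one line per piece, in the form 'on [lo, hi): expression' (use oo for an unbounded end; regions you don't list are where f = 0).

reversing the power substitution: 27*t**3 on [0, sqrt(2)/6); exp(-9*t**2/2) on [sqrt(2)/6, sqrt(2)/3); 1/(18*t**2) on [sqrt(2)/3, sqrt(3)/3); …
undo the common scale on t: t**3 on [0, sqrt(2)/2); exp(-t**2/2) on [sqrt(2)/2, sqrt(2)); 1/(2*t**2) on [sqrt(2), sqrt(3)); …
peel off the power substitution: t**(3/2) on [0, 1/2); exp(-t/2) on [1/2, 2); 1/(2*t) on [2, 3); …
along the cuts 1/18, 2/9, 1/3, ℳ[f](s) splits into 4 integrals
∫ over [0, 1/18) of 27*t**(3/2)·t^(s-1) joins the sum
∫ over [1/18, 2/9) of exp(-9*t/2)·t^(s-1) joins the sum
segment [2/9, 1/3) carries 1/(18*t); integrate it
between 1/3 and ∞ the integrand is exp(-18*t)·t^(s-1)

on [0, 1/18): 27*t**(3/2)
on [1/18, 2/9): exp(-9*t/2)
on [2/9, 1/3): 1/(18*t)
on [1/3, oo): exp(-18*t)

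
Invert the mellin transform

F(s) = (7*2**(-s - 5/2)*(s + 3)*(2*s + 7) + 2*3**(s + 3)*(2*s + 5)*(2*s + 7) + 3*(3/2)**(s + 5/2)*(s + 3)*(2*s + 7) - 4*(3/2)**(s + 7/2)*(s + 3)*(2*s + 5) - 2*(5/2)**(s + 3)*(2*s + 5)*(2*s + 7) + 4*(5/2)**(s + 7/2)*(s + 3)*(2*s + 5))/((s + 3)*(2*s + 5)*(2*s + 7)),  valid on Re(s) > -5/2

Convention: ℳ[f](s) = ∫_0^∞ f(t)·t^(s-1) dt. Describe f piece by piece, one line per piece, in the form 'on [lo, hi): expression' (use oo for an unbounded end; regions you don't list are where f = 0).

on [0, 1/2): 5*t**(5/2)
on [1/2, 3/2): 3*t**(5/2)/2
on [3/2, 5/2): 2*t**(7/2)
on [5/2, 3): 2*t**3

breakpoints 1/2, 3/2, 5/2: one integral from each of the 4 segments
segment 0 to 1/2 holds 5*t**(5/2); add its integral
for t in [1/2, 3/2): the term is ∫ 3*t**(5/2)/2·t^(s-1)
on [3/2, 5/2) integrate f = 2*t**(7/2) against the kernel
on [5/2, 3): add ∫ 2*t**3·t^(s-1) dt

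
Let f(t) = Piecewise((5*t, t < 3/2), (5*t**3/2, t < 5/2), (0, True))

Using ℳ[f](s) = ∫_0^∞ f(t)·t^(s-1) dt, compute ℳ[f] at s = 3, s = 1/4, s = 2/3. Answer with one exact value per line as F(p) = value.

linearity at 3/2 turns ℳ[f](s) into 2 summed integrals
∫ over [0, 3/2) of 5*t·t^(s-1) joins the sum
between 3/2 and 5/2 the integrand is 5*t**3/2·t^(s-1)

F(3) = 19835/192
F(1/4) = 2**(3/4)*(177*3**(1/4) + 625*5**(1/4))/104
F(2/3) = 3*2**(1/3)*(129*3**(2/3) + 625*5**(2/3))/352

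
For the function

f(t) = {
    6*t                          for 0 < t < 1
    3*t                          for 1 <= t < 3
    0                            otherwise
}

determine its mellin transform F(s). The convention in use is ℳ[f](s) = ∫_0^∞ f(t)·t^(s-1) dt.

3*(3*3**s + 1)/(s + 1)
  Re(s) > -1

slice at 1, transform all 2 pieces, and sum them
for t in [0, 1): the term is ∫ 6*t·t^(s-1)
[1, 3) adds the kernel integral of 3*t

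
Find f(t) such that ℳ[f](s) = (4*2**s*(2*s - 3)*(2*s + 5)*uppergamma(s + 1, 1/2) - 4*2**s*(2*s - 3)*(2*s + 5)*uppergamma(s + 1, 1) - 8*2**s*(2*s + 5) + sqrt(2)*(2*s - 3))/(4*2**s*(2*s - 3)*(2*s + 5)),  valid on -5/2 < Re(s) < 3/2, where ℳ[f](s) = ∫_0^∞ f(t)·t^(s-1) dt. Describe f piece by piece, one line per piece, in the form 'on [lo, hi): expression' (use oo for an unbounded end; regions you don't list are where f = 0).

on [0, 1/2): t**(5/2)
on [1/2, 1): t*exp(-t)
on [1, oo): t**(-3/2)

invert the shared t-power to get t**(3/2) on [0, 1/2); exp(-t) on [1/2, 1); t**(-5/2) on [1, ∞)
summing 3 kernel integrals split by 1/2, 1 yields ℳ[f](s)
on [0, 1/2): add ∫ t**(5/2)·t^(s-1) dt
between 1/2 and 1 the integrand is t*exp(-t)·t^(s-1)
between 1 and ∞ the integrand is t**(-3/2)·t^(s-1)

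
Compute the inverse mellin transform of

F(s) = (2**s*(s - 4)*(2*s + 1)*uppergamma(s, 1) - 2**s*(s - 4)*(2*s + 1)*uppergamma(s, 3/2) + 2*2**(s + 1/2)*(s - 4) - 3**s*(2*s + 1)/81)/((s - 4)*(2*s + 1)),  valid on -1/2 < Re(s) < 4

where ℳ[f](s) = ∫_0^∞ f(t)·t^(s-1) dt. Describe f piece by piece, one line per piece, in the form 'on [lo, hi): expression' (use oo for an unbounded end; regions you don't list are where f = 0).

on [0, 2): sqrt(t)
on [2, 3): exp(-t/2)
on [3, oo): t**(-4)

integrate the 3 segments split at 2, 3, then add the results
between 0 and 2 the integrand is sqrt(t)·t^(s-1)
segment 2 to 3 holds exp(-t/2); add its integral
on [3, ∞): add ∫ t**(-4)·t^(s-1) dt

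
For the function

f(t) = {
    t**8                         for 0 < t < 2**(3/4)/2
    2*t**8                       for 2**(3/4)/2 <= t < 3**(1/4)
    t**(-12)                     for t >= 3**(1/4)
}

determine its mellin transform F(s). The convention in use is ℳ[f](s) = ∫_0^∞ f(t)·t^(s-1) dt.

strip the power substitution: t**4 on [0, sqrt(2)/2); 2*t**4 on [sqrt(2)/2, sqrt(3)); t**(-6) on [sqrt(3), ∞)
reversing the shared t-power: t**2 on [0, sqrt(2)/2); 2*t**2 on [sqrt(2)/2, sqrt(3)); t**(-8) on [sqrt(3), ∞)
peel off the power substitution: t on [0, 1/2); 2*t on [1/2, 3); t**(-4) on [3, ∞)
linearity at 2**(3/4)/2, 3**(1/4) turns ℳ[f](s) into 3 summed integrals
segment [0, 2**(3/4)/2) carries t**8; integrate it
on [2**(3/4)/2, 3**(1/4)): add ∫ 2*t**8·t^(s-1) dt
between 3**(1/4) and ∞ the integrand is t**(-12)·t^(s-1)

(1940*6**(s/4)*s - 23360*6**(s/4) - 27*s + 324)/(108*2**(s/4)*(s**2 - 4*s - 96))
  -8 < Re(s) < 12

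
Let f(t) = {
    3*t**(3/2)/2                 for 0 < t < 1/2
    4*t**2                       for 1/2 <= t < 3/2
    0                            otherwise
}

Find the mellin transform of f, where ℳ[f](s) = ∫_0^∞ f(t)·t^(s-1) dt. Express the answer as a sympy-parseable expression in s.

(36*3**s*(2*s + 3) - 8*s + 3*sqrt(2)*(s + 2) - 12)/(4*2**s*(s + 2)*(2*s + 3))
  Re(s) > -3/2

integrate the 2 segments split at 1/2, then add the results
∫ 3*t**(3/2)/2·t^(s-1) over [0, 1/2)
over [1/2, 3/2), the kernel integral of 4*t**2 enters the sum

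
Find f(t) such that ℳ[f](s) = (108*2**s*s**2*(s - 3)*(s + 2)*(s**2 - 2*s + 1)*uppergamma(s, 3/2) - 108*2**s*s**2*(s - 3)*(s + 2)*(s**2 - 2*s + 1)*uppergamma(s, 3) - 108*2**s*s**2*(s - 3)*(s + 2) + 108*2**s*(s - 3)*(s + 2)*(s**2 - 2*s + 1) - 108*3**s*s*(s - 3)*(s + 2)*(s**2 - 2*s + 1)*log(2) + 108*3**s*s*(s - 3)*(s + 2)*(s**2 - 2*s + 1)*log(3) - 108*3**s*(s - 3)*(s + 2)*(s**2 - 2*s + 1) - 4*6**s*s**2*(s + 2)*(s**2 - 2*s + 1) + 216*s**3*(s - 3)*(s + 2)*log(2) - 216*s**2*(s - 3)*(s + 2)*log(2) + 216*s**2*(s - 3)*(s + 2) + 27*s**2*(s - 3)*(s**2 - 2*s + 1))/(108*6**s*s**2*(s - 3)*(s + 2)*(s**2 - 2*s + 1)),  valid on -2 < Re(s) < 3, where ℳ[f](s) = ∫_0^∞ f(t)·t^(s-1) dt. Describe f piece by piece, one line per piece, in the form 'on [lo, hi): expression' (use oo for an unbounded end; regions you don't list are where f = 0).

remove the common scale on t first: t**2 on [0, 1/2); log(t)/t on [1/2, 1); log(t) on [1, 3/2); …
linearity at 1/6, 1/3, 1/2, 1 turns ℳ[f](s) into 5 summed integrals
between 0 and 1/6 the integrand is 9*t**2·t^(s-1)
the [1/6, 1/3) slice contributes ∫ log(3*t)/(3*t)·t^(s-1) dt
piece [1/3, 1/2): integrate log(3*t) against the kernel
∫ over [1/2, 1) of exp(-3*t)·t^(s-1) joins the sum
over [1, ∞), the kernel integral of 1/(27*t**3) enters the sum

on [0, 1/6): 9*t**2
on [1/6, 1/3): log(3*t)/(3*t)
on [1/3, 1/2): log(3*t)
on [1/2, 1): exp(-3*t)
on [1, oo): 1/(27*t**3)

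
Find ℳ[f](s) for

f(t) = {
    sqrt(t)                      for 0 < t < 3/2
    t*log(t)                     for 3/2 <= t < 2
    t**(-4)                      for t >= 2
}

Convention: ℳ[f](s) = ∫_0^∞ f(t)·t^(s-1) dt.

(-32*2**(2*s)*(s - 4)*(2*s + 1) + 3**s*s*(s - 4)*(2*s + 1)*(-24*log(3) + 24*log(2)) + 3**s*(s - 4)*(2*s + 1)*(-24*log(3) + 24*log(2)) + 24*3**s*(s - 4)*(2*s + 1) + 16*3**s*sqrt(6)*(s - 4)*(s**2 + 2*s + 1) + 32*4**s*s*(s - 4)*(2*s + 1)*log(2) + 32*4**s*(s - 4)*(2*s + 1)*log(2) - 4**s*(2*s + 1)*(s**2 + 2*s + 1))/(16*2**s*(s - 4)*(2*s + 1)*(s**2 + 2*s + 1))
  -1/2 < Re(s) < 4

the 3 pieces separated at 3/2, 2 each add one integral
between 0 and 3/2 the integrand is sqrt(t)·t^(s-1)
∫ over [3/2, 2) of t*log(t)·t^(s-1) joins the sum
∫ t**(-4)·t^(s-1) over [2, ∞)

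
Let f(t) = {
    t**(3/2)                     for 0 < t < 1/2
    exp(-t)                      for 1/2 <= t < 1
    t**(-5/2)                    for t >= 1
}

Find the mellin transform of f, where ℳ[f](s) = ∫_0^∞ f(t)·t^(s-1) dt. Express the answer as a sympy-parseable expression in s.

cuts at 1/2, 1: linearity sums the 3 kernel integrals
segment [0, 1/2) carries t**(3/2); integrate it
segment 1/2 to 1 holds exp(-t); add its integral
piece [1, ∞): integrate t**(-5/2) against the kernel

(2*2**s*(2*s - 5)*(2*s + 3)*uppergamma(s, 1/2) - 2*2**s*(2*s - 5)*(2*s + 3)*uppergamma(s, 1) - 4*2**s*(2*s + 3) + sqrt(2)*(2*s - 5))/(2*2**s*(2*s - 5)*(2*s + 3))
  -3/2 < Re(s) < 5/2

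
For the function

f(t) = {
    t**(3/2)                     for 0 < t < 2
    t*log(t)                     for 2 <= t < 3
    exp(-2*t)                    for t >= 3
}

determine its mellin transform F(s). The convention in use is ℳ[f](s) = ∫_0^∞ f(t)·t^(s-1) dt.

(-12**s*s*(2*s + 3)*log(4) - 12**s*(2*s + 3)*log(4) + 12**s*(4*s + 6) + 12**s*sqrt(2)*(4*s**2 + 8*s + 4) + 3*18**s*s*(2*s + 3)*log(3) + 18**s*(-6*s - 9) + 3*18**s*(2*s + 3)*log(3) + 3**s*(2*s + 3)*(s**2 + 2*s + 1)*uppergamma(s, 6))/(6**s*(2*s + 3)*(s**2 + 2*s + 1))
  Re(s) > -3/2

the 3 pieces separated at 2, 3 each add one integral
on [0, 2) integrate f = t**(3/2) against the kernel
piece [2, 3): integrate t*log(t) against the kernel
segment 3 to ∞ holds exp(-2*t); add its integral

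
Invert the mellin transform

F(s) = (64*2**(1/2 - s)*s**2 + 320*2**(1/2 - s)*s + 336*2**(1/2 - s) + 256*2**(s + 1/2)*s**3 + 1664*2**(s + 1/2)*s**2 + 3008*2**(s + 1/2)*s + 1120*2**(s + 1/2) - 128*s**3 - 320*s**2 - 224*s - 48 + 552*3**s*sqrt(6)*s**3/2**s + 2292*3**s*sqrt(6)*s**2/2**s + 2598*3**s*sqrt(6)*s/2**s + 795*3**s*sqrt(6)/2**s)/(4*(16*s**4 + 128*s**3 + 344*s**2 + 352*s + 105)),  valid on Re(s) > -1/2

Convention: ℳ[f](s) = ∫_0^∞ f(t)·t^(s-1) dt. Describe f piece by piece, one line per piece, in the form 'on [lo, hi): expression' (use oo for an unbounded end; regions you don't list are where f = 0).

on [0, 1/2): sqrt(t)
on [1/2, 1): 4*t**(5/2)
on [1, 3/2): 6*t**(7/2)
on [3/2, 2): 2*t**(3/2)

linearity at 1/2, 1, 3/2 turns ℳ[f](s) into 4 summed integrals
[0, 1/2) adds the kernel integral of sqrt(t)
segment 1/2 to 1 holds 4*t**(5/2); add its integral
[1, 3/2) adds the kernel integral of 6*t**(7/2)
for t in [3/2, 2): the term is ∫ 2*t**(3/2)·t^(s-1)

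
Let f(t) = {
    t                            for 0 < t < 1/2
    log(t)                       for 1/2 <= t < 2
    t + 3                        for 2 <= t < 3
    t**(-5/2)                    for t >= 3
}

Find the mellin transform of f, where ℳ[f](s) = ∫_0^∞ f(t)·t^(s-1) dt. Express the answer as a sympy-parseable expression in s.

decompose at 1/2, 2, 3; ℳ[f](s) sums the 4 pieces' integrals
piece [0, 1/2): integrate t against the kernel
for t in [1/2, 2): the term is ∫ log(t)·t^(s-1)
piece [2, 3): integrate (t + 3) against the kernel
segment 3 to ∞ holds t**(-5/2); add its integral

(-270*2**(2*s)*s**2*(2*s - 5) + 54*2**(2*s)*s*(s + 1)*(2*s - 5)*log(2) - 162*2**(2*s)*s*(2*s - 5) - 54*2**(2*s)*(s + 1)*(2*s - 5) - 4*sqrt(3)*6**s*s**2*(s + 1) + 324*6**s*s**2*(2*s - 5) + 162*6**s*s*(2*s - 5) + 27*s**2*(2*s - 5) + 54*s*(s + 1)*(2*s - 5)*log(2) + (2*s - 5)*(54*s + 54))/(54*2**s*s**2*(s + 1)*(2*s - 5))
  -1 < Re(s) < 5/2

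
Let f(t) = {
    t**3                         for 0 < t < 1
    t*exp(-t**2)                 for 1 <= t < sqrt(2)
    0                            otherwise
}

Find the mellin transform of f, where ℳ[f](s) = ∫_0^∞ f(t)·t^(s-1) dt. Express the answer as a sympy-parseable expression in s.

reversing the power substitution: t**(3/2) on [0, 1); sqrt(t)*exp(-t) on [1, 2)
peel off the shared t-power: t on [0, 1); exp(-t) on [1, 2)
slice at 1, transform all 2 pieces, and sum them
∫ over [0, 1) of t**3·t^(s-1) joins the sum
∫ t*exp(-t**2)·t^(s-1) over [1, sqrt(2))

((s + 3)*uppergamma(s/2 + 1/2, 1) - (s + 3)*uppergamma(s/2 + 1/2, 2) + 2)/(2*(s + 3))
  Re(s) > -3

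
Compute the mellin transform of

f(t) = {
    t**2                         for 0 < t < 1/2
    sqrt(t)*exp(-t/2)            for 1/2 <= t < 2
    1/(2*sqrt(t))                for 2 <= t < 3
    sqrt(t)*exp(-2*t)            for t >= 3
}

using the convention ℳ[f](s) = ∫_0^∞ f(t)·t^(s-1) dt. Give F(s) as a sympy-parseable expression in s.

12**(1/2 - s)*(-8*2**(2*s)*6**(s + 1/2)*(s + 2)*(2*s - 1)*uppergamma(s + 1/2, 1) - 4*2**(2*s)*6**(s + 1/2)*(s + 2) + 4*24**(s + 1/2)*(s + 2)*(2*s - 1)*uppergamma(s + 1/2, 1/4) + 8*6**(2*s)*(s + 2) + 4*6**(s + 1/2)*(s + 2)*(2*s - 1)*uppergamma(s + 1/2, 6) + sqrt(2)*6**(s + 1/2)*(2*s - 1))/(48*(s + 2)*(2*s - 1))
  Re(s) > -2

undo the shared t-power: t**(3/2) on [0, 1/2); exp(-t/2) on [1/2, 2); 1/(2*t) on [2, 3); …
breakpoints 1/2, 2, 3: one integral from each of the 4 segments
piece [0, 1/2): integrate t**2 against the kernel
segment [1/2, 2) carries sqrt(t)*exp(-t/2); integrate it
[2, 3) adds the kernel integral of 1/(2*sqrt(t))
∫ sqrt(t)*exp(-2*t)·t^(s-1) over [3, ∞)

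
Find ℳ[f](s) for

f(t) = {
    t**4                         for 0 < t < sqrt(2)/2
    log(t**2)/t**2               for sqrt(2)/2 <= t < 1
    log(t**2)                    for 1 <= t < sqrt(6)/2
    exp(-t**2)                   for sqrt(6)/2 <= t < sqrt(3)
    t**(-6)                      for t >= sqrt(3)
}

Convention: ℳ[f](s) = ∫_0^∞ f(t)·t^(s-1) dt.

undo the power substitution: t**2 on [0, 1/2); log(t)/t on [1/2, 1); log(t) on [1, 3/2); …
f breaks at sqrt(2)/2, 1, sqrt(6)/2, sqrt(3) into 5 integrals to sum
between 0 and sqrt(2)/2 the integrand is t**4·t^(s-1)
[sqrt(2)/2, 1) adds the kernel integral of log(t**2)/t**2
over [1, sqrt(6)/2), the kernel integral of log(t**2) enters the sum
segment [sqrt(6)/2, sqrt(3)) carries exp(-t**2); integrate it
segment sqrt(3) to ∞ holds t**(-6); add its integral

(27*2**(s/2)*s**2*(s/2 - 3)*(s/2 + 2)*(s**2/4 - s + 1)*uppergamma(s/2, 3/2) - 27*2**(s/2)*s**2*(s/2 - 3)*(s/2 + 2)*(s**2/4 - s + 1)*uppergamma(s/2, 3) - 27*2**(s/2)*s**2*(s/2 - 3)*(s/2 + 2) + 108*2**(s/2)*(s/2 - 3)*(s/2 + 2)*(s**2/4 - s + 1) - 54*3**(s/2)*s*(s/2 - 3)*(s/2 + 2)*(s**2/4 - s + 1)*log(2) + 54*3**(s/2)*s*(s/2 - 3)*(s/2 + 2)*(s**2/4 - s + 1)*log(3) - 108*3**(s/2)*(s/2 - 3)*(s/2 + 2)*(s**2/4 - s + 1) - 6**(s/2)*s**2*(s/2 + 2)*(s**2/4 - s + 1) + 27*s**3*(s/2 - 3)*(s/2 + 2)*log(2) - 54*s**2*(s/2 - 3)*(s/2 + 2)*log(2) + 54*s**2*(s/2 - 3)*(s/2 + 2) + 27*s**2*(s/2 - 3)*(s**2/4 - s + 1)/4)/(54*2**(s/2)*s**2*(s/2 - 3)*(s/2 + 2)*(s**2/4 - s + 1))
  -4 < Re(s) < 6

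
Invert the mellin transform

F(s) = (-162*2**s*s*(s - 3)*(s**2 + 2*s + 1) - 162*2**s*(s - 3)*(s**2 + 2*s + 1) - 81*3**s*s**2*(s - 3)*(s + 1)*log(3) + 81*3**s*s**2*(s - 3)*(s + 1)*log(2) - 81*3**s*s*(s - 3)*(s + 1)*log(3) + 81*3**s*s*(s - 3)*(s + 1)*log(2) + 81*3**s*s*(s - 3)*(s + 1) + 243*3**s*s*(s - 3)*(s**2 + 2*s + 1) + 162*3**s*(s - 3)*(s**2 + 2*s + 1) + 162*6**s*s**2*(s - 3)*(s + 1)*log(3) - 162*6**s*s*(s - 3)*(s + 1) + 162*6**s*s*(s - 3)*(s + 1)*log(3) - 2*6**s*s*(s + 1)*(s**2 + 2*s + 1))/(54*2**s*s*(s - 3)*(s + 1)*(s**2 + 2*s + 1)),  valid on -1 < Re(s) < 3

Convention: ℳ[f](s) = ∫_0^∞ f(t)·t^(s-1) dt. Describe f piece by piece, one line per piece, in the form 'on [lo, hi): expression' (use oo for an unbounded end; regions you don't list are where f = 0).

linearity at 1, 3/2, 3 turns ℳ[f](s) into 4 summed integrals
∫ over [0, 1) of t·t^(s-1) joins the sum
for t in [1, 3/2): the term is ∫ (t + 3)·t^(s-1)
over [3/2, 3), the kernel integral of t*log(t) enters the sum
∫ t**(-3)·t^(s-1) over [3, ∞)

on [0, 1): t
on [1, 3/2): t + 3
on [3/2, 3): t*log(t)
on [3, oo): t**(-3)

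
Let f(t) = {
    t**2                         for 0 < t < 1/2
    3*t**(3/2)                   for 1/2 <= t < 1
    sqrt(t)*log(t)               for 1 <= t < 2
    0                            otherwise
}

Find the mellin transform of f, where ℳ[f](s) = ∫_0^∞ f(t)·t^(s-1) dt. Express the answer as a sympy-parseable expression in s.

undo the shared t-power: t**(3/2) on [0, 1/2); 3*t on [1/2, 1); log(t) on [1, 2)
f breaks at 1/2, 1 into 3 integrals to sum
over [0, 1/2), the kernel integral of t**2 enters the sum
for t in [1/2, 1): the term is ∫ 3*t**(3/2)·t^(s-1)
∫ over [1, 2) of sqrt(t)*log(t)·t^(s-1) joins the sum

2**(-s - 5/2)*(2**(s + 7/2)*(2*s + 1)**2*(3*s + 6) + 2**(s + 9/2)*(s + 2)*(2*s + 3) - 2**(2*s + 5)*(s + 2)*(2*s + 3) + 16*4**s*(s + 2)*(2*s + 1)*(2*s + 3)*log(2) + (-12*s - 24)*(2*s + 1)**2 + sqrt(2)*(2*s + 1)**2*(2*s + 3))/((s + 2)*(2*s + 1)**2*(2*s + 3))
  Re(s) > -2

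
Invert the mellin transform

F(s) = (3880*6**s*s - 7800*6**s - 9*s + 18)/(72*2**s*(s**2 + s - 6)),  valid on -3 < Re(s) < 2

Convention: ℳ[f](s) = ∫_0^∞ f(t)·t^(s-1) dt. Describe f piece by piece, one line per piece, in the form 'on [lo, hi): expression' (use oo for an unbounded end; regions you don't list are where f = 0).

on [0, 1/2): t**3
on [1/2, 3): 2*t**3
on [3, oo): t**(-2)

invert the shared t-power to get t on [0, 1/2); 2*t on [1/2, 3); t**(-4) on [3, ∞)
along the cuts 1/2, 3, ℳ[f](s) splits into 3 integrals
segment [0, 1/2) carries t**3; integrate it
over [1/2, 3), the kernel integral of 2*t**3 enters the sum
piece [3, ∞): integrate t**(-2) against the kernel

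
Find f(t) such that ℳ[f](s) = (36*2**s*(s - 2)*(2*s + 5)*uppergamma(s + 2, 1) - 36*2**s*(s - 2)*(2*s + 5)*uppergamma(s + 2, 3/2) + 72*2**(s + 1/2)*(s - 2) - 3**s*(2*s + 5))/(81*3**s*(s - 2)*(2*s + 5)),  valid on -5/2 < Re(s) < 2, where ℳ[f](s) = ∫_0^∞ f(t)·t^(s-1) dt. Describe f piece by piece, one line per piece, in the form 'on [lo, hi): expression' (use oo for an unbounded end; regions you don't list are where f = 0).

back out the shared t-power: sqrt(3)*sqrt(t) on [0, 2/3); exp(-3*t/2) on [2/3, 1); 1/(81*t**4) on [1, ∞)
peel off the common scale on t: sqrt(t) on [0, 2); exp(-t/2) on [2, 3); t**(-4) on [3, ∞)
slice at 2/3, 1, transform all 3 pieces, and sum them
piece [0, 2/3): integrate sqrt(3)*t**(5/2) against the kernel
∫ t**2*exp(-3*t/2)·t^(s-1) over [2/3, 1)
piece [1, ∞): integrate 1/(81*t**2) against the kernel

on [0, 2/3): sqrt(3)*t**(5/2)
on [2/3, 1): t**2*exp(-3*t/2)
on [1, oo): 1/(81*t**2)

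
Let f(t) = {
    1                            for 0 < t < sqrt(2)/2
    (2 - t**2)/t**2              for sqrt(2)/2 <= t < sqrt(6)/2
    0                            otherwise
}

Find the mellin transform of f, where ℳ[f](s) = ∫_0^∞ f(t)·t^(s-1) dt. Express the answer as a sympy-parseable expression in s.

back out the power substitution: 1 on [0, 1/2); (2 - t)/t on [1/2, 3/2)
peel off the shared t-power: t on [0, 1/2); 2 - t on [1/2, 3/2)
the 2 pieces separated at sqrt(2)/2 each add one integral
segment [0, sqrt(2)/2) carries 1; integrate it
between sqrt(2)/2 and sqrt(6)/2 the integrand is (2 - t**2)/t**2·t^(s-1)

(sqrt(2)/2)**s*(3**(s/2)*(s - 2) + 8*3**(s/2) - 6*s - 12)/(3*s*(s - 2))
  Re(s) > 0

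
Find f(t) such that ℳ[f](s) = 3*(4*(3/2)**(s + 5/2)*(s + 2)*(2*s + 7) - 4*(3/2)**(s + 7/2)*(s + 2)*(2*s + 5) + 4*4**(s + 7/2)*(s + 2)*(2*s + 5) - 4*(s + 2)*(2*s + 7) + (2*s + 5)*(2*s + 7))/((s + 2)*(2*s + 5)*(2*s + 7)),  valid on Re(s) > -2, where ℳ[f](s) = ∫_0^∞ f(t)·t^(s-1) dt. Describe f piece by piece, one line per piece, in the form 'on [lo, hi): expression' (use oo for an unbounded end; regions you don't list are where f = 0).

on [0, 1): 3*t**2
on [1, 3/2): 6*t**(5/2)
on [3/2, 4): 6*t**(7/2)

linearity at 1, 3/2 turns ℳ[f](s) into 3 summed integrals
on [0, 1): add ∫ 3*t**2·t^(s-1) dt
the [1, 3/2) slice contributes ∫ 6*t**(5/2)·t^(s-1) dt
segment 3/2 to 4 holds 6*t**(7/2); add its integral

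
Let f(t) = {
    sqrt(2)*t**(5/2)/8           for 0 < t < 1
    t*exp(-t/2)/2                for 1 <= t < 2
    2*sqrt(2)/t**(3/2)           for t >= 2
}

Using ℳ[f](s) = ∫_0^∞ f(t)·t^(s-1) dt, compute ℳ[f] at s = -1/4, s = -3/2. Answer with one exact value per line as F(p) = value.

F(-1/4) = -2**(3/4)*uppergamma(3/4, 1)/2 + sqrt(2)/18 + 2*2**(3/4)/7 + 2**(3/4)*uppergamma(3/4, 1/2)/2
F(-3/2) = -sqrt(2)*sqrt(pi)*erfc(sqrt(2)/2)/2 - sqrt(2)*exp(-1)/2 + sqrt(2)*sqrt(pi)*erfc(1)/2 + 5*sqrt(2)/24 + exp(-1/2)

peel off the common scale on t: t**(5/2) on [0, 1/2); t*exp(-t) on [1/2, 1); t**(-3/2) on [1, ∞)
back out the shared t-power: t**(3/2) on [0, 1/2); exp(-t) on [1/2, 1); t**(-5/2) on [1, ∞)
treat the 3 regions marked off by 1, 2 separately and sum
∫ sqrt(2)*t**(5/2)/8·t^(s-1) over [0, 1)
between 1 and 2 the integrand is t*exp(-t/2)/2·t^(s-1)
segment [2, ∞) carries 2*sqrt(2)/t**(3/2); integrate it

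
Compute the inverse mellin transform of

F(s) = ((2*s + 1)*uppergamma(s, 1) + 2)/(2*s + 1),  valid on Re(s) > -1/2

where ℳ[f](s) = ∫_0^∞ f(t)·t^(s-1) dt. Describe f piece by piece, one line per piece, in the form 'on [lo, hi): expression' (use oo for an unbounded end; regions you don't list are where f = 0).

decompose at 1; ℳ[f](s) sums the 2 pieces' integrals
segment [0, 1) carries sqrt(t); integrate it
∫ exp(-t)·t^(s-1) over [1, ∞)

on [0, 1): sqrt(t)
on [1, oo): exp(-t)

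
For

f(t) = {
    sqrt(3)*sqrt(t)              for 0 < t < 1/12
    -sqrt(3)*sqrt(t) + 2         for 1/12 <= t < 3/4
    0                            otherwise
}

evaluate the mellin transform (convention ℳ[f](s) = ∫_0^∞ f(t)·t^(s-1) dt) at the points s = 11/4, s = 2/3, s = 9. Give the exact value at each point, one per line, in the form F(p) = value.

F(11/4) = sqrt(2)*3**(1/4)*(-10 + 1539*sqrt(3))/41184
F(2/3) = -5*12**(1/3)/28 + 3*6**(2/3)/7
F(9) = 4261625359/882322440192

undo the common scale on t: sqrt(t) on [0, 1/4); 2 - sqrt(t) on [1/4, 9/4)
remove the power substitution first: t on [0, 1/2); 2 - t on [1/2, 3/2)
cuts at 1/12: linearity sums the 2 kernel integrals
piece [0, 1/12): integrate sqrt(3)*sqrt(t) against the kernel
piece [1/12, 3/4): integrate (-sqrt(3)*sqrt(t) + 2) against the kernel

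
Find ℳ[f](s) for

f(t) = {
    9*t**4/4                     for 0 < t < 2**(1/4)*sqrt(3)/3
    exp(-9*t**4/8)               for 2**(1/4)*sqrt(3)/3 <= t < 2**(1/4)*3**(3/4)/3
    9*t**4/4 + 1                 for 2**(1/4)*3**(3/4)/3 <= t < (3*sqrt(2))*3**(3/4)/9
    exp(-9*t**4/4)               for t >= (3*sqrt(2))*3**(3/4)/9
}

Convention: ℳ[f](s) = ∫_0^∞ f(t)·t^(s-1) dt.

2**(s/4 - 2)*(sqrt(3)/3)**s*(2**(s/4)*s*(s + 4)*uppergamma(s/4, 3) + 2**(s/2)*s*(s + 4)*uppergamma(s/4, 1/4) - 2**(s/2)*s*(s + 4)*uppergamma(s/4, 3/4) - 10*3**(s/4)*s - 16*3**(s/4) + 16*6**(s/4)*s + 16*6**(s/4) + 2*s)/(s*(s + 4))
  Re(s) > -4

remove the power substitution first: 9*t**2/4 on [0, sqrt(2)/3); exp(-9*t**2/8) on [sqrt(2)/3, sqrt(6)/3); 9*t**2/4 + 1 on [sqrt(6)/3, 2*sqrt(3)/3); …
back out the common scale on t: t**2 on [0, sqrt(2)/2); exp(-t**2/2) on [sqrt(2)/2, sqrt(6)/2); t**2 + 1 on [sqrt(6)/2, sqrt(3)); …
invert the power substitution to get t on [0, 1/2); exp(-t/2) on [1/2, 3/2); t + 1 on [3/2, 3); …
the 4 pieces separated at 2**(1/4)*sqrt(3)/3, 2**(1/4)*3**(3/4)/3, (3*sqrt(2))*3**(3/4)/9 each add one integral
segment [0, 2**(1/4)*sqrt(3)/3) carries 9*t**4/4; integrate it
between 2**(1/4)*sqrt(3)/3 and 2**(1/4)*3**(3/4)/3 the integrand is exp(-9*t**4/8)·t^(s-1)
[2**(1/4)*3**(3/4)/3, (3*sqrt(2))*3**(3/4)/9) adds the kernel integral of (9*t**4/4 + 1)
[(3*sqrt(2))*3**(3/4)/9, ∞) adds the kernel integral of exp(-9*t**4/4)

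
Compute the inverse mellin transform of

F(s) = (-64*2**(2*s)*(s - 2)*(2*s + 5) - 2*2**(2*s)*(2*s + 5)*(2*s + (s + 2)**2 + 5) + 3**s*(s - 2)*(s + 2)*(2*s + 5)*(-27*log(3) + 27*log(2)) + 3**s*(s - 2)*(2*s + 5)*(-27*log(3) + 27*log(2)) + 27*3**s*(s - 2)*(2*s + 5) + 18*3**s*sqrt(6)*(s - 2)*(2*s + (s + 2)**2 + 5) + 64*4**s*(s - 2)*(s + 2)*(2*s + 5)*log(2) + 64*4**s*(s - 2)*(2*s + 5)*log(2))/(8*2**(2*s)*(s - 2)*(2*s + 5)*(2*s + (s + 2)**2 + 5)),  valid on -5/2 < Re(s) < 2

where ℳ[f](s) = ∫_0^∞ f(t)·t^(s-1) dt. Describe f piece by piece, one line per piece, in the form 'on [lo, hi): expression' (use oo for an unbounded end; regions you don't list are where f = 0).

undo the common scale on t: t**(5/2) on [0, 3/2); t**3*log(t) on [3/2, 2); t**(-2) on [2, ∞)
back out the shared t-power: sqrt(t) on [0, 3/2); t*log(t) on [3/2, 2); t**(-4) on [2, ∞)
decompose at 3/4, 1; ℳ[f](s) sums the 3 pieces' integrals
on [0, 3/4) integrate f = 4*sqrt(2)*t**(5/2) against the kernel
on [3/4, 1): add ∫ 8*t**3*log(2*t)·t^(s-1) dt
over [1, ∞), the kernel integral of 1/(4*t**2) enters the sum

on [0, 3/4): 4*sqrt(2)*t**(5/2)
on [3/4, 1): 8*t**3*log(2*t)
on [1, oo): 1/(4*t**2)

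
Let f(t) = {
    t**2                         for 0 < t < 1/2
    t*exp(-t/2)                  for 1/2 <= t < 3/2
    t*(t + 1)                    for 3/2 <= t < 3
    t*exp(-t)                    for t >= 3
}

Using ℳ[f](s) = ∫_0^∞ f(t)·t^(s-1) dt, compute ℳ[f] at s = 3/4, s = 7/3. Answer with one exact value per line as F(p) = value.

F(3/4) = 2**(1/4)*(-308*sqrt(2)*uppergamma(7/4, 3/4) - 129*3**(3/4) + 7 + 77*2**(3/4)*uppergamma(7/4, 3) + 308*sqrt(2)*uppergamma(7/4, 1/4) + 384*6**(3/4))/154
F(7/3) = 2**(2/3)*(-8320*2**(2/3)*uppergamma(10/3, 3/4) - 2268*3**(1/3) + 15 + 1040*2**(1/3)*uppergamma(10/3, 3) + 8320*2**(2/3)*uppergamma(10/3, 1/4) + 27864*6**(1/3))/2080

undo the shared t-power: t**(3/2) on [0, 1/2); sqrt(t)*exp(-t/2) on [1/2, 3/2); sqrt(t)*(t + 1) on [3/2, 3); …
strip the shared t-power: t on [0, 1/2); exp(-t/2) on [1/2, 3/2); t + 1 on [3/2, 3); …
treat the 4 regions marked off by 1/2, 3/2, 3 separately and sum
piece [0, 1/2): integrate t**2 against the kernel
for t in [1/2, 3/2): the term is ∫ t*exp(-t/2)·t^(s-1)
[3/2, 3) adds the kernel integral of t*(t + 1)
the [3, ∞) slice contributes ∫ t*exp(-t)·t^(s-1) dt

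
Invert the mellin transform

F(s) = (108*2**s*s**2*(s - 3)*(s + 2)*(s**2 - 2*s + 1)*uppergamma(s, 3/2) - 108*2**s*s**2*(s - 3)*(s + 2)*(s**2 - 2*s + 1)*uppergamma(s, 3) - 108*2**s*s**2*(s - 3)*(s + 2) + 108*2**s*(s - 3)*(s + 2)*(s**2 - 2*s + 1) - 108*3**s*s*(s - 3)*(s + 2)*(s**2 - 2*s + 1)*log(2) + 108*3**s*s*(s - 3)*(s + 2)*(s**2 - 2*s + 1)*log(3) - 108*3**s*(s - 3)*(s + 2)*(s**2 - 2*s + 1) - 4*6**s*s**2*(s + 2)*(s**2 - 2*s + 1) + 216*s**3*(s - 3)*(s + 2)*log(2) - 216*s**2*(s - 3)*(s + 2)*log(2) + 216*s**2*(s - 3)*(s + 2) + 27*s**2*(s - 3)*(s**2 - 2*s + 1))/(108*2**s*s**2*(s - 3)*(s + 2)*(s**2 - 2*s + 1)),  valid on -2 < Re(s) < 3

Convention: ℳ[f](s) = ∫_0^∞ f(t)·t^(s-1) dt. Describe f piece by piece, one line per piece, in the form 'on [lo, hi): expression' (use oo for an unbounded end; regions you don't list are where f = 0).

treat the 5 regions marked off by 1/2, 1, 3/2, 3 separately and sum
[0, 1/2) adds the kernel integral of t**2
segment 1/2 to 1 holds log(t)/t; add its integral
segment [1, 3/2) carries log(t); integrate it
on [3/2, 3): add ∫ exp(-t)·t^(s-1) dt
between 3 and ∞ the integrand is t**(-3)·t^(s-1)

on [0, 1/2): t**2
on [1/2, 1): log(t)/t
on [1, 3/2): log(t)
on [3/2, 3): exp(-t)
on [3, oo): t**(-3)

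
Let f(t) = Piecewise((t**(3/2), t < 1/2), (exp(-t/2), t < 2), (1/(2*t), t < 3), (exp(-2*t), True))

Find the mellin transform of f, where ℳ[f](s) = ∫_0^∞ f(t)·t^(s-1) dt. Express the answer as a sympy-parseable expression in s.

along the cuts 1/2, 2, 3, ℳ[f](s) splits into 4 integrals
piece [0, 1/2): integrate t**(3/2) against the kernel
piece [1/2, 2): integrate exp(-t/2) against the kernel
between 2 and 3 the integrand is 1/(2*t)·t^(s-1)
∫ over [3, ∞) of exp(-2*t)·t^(s-1) joins the sum

(12*24**s*(s - 1)*(2*s + 3)*uppergamma(s, 1/4) - 12*24**s*(s - 1)*(2*s + 3)*uppergamma(s, 1) - 3*24**s*(2*s + 3) + 2*36**s*(2*s + 3) + 12*6**s*(s - 1)*(2*s + 3)*uppergamma(s, 6) + 6*sqrt(2)*6**s*(s - 1))/(12*12**s*(s - 1)*(2*s + 3))
  Re(s) > -3/2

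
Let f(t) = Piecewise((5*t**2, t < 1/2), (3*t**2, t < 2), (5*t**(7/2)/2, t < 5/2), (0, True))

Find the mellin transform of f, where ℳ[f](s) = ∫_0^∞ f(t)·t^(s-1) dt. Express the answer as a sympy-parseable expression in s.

(2*2**(-s - 2)*(2*s + 7) + 3*2**(s + 2)*(2*s + 7) - 5*2**(s + 7/2)*(s + 2) + 5*(5/2)**(s + 7/2)*(s + 2))/((s + 2)*(2*s + 7))
  Re(s) > -2

summing 3 kernel integrals split by 1/2, 2 yields ℳ[f](s)
piece [0, 1/2): integrate 5*t**2 against the kernel
[1/2, 2) adds the kernel integral of 3*t**2
over [2, 5/2), the kernel integral of 5*t**(7/2)/2 enters the sum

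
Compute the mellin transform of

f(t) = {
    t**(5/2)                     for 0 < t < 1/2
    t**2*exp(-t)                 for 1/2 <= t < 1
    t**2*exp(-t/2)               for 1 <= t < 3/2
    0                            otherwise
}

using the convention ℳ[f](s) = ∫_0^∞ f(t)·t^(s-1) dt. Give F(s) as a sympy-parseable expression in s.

(16*2**(2*s)*(2*s + 5)*uppergamma(s + 2, 1/2) - 16*2**(2*s)*(2*s + 5)*uppergamma(s + 2, 3/4) + 4*2**s*(2*s + 5)*uppergamma(s + 2, 1/2) - 4*2**s*(2*s + 5)*uppergamma(s + 2, 1) + sqrt(2))/(4*2**s*(2*s + 5))
  Re(s) > -5/2

the shared t-power comes off first: sqrt(t) on [0, 1/2); exp(-t) on [1/2, 1); exp(-t/2) on [1, 3/2)
treat the 3 regions marked off by 1/2, 1 separately and sum
between 0 and 1/2 the integrand is t**(5/2)·t^(s-1)
∫ over [1/2, 1) of t**2*exp(-t)·t^(s-1) joins the sum
segment [1, 3/2) carries t**2*exp(-t/2); integrate it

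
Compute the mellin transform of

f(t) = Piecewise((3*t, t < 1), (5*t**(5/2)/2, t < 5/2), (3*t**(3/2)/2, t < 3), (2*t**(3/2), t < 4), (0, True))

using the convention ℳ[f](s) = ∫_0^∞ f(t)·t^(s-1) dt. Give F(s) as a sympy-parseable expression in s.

cuts at 1, 5/2, 3: linearity sums the 4 kernel integrals
piece [0, 1): integrate 3*t against the kernel
piece [1, 5/2): integrate 5*t**(5/2)/2 against the kernel
over [5/2, 3), the kernel integral of 3*t**(3/2)/2 enters the sum
on [3, 4): add ∫ 2*t**(3/2)·t^(s-1) dt

(-3**(s + 3/2)*(s + 1)*(2*s + 5) + 4*4**(s + 3/2)*(s + 1)*(2*s + 5) - 3*(5/2)**(s + 3/2)*(s + 1)*(2*s + 5) + 5*(5/2)**(s + 5/2)*(s + 1)*(2*s + 3) - 5*(s + 1)*(2*s + 3) + 3*(2*s + 3)*(2*s + 5))/((s + 1)*(2*s + 3)*(2*s + 5))
  Re(s) > -1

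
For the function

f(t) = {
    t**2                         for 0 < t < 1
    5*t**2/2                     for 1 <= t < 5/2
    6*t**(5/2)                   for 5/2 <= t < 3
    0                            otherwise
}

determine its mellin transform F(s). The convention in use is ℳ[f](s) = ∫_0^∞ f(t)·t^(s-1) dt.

(24*3**(s + 5/2)*(s + 2) + 5*(5/2)**(s + 2)*(2*s + 5) - 24*(5/2)**(s + 5/2)*(s + 2) - 6*s - 15)/(2*(s + 2)*(2*s + 5))
  Re(s) > -2

linearity at 1, 5/2 turns ℳ[f](s) into 3 summed integrals
on [0, 1): add ∫ t**2·t^(s-1) dt
the [1, 5/2) slice contributes ∫ 5*t**2/2·t^(s-1) dt
between 5/2 and 3 the integrand is 6*t**(5/2)·t^(s-1)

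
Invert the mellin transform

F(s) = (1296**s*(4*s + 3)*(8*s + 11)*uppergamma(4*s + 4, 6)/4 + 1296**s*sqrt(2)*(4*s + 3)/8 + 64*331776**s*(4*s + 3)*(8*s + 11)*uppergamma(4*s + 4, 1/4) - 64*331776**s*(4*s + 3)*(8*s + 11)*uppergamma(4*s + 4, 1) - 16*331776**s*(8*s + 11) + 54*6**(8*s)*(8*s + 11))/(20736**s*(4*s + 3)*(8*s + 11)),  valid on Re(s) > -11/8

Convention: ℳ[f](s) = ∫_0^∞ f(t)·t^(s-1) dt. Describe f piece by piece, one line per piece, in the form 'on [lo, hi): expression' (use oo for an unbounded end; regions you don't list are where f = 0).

back out the shared t-power: t**(3/8) on [0, 1/16); exp(-t**(1/4)/2) on [1/16, 16); 1/(2*t**(1/4)) on [16, 81); …
peel off the power substitution: t**(3/4) on [0, 1/4); exp(-sqrt(t)/2) on [1/4, 4); 1/(2*sqrt(t)) on [4, 9); …
remove the power substitution first: t**(3/2) on [0, 1/2); exp(-t/2) on [1/2, 2); 1/(2*t) on [2, 3); …
f breaks at 1/16, 16, 81 into 4 integrals to sum
on [0, 1/16): add ∫ t**(11/8)·t^(s-1) dt
segment 1/16 to 16 holds t*exp(-t**(1/4)/2); add its integral
∫ over [16, 81) of t**(3/4)/2·t^(s-1) joins the sum
[81, ∞) adds the kernel integral of t*exp(-2*t**(1/4))

on [0, 1/16): t**(11/8)
on [1/16, 16): t*exp(-t**(1/4)/2)
on [16, 81): t**(3/4)/2
on [81, oo): t*exp(-2*t**(1/4))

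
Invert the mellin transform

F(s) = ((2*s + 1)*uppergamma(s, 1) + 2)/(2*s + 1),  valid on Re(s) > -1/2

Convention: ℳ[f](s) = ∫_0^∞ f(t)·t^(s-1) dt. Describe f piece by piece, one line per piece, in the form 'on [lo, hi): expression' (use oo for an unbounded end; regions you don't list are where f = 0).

on [0, 1): sqrt(t)
on [1, oo): exp(-t)

summing 2 kernel integrals split by 1 yields ℳ[f](s)
segment 0 to 1 holds sqrt(t); add its integral
∫ over [1, ∞) of exp(-t)·t^(s-1) joins the sum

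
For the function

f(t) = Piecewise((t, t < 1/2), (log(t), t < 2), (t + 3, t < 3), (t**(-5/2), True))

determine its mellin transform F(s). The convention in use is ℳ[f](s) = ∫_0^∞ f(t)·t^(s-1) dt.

(-270*2**(2*s)*s**2*(2*s - 5) + 54*2**(2*s)*s*(s + 1)*(2*s - 5)*log(2) - 162*2**(2*s)*s*(2*s - 5) - 54*2**(2*s)*(s + 1)*(2*s - 5) - 4*sqrt(3)*6**s*s**2*(s + 1) + 324*6**s*s**2*(2*s - 5) + 162*6**s*s*(2*s - 5) + 27*s**2*(2*s - 5) + 54*s*(s + 1)*(2*s - 5)*log(2) + (2*s - 5)*(54*s + 54))/(54*2**s*s**2*(s + 1)*(2*s - 5))
  -1 < Re(s) < 5/2

the 4 pieces separated at 1/2, 2, 3 each add one integral
between 0 and 1/2 the integrand is t·t^(s-1)
piece [1/2, 2): integrate log(t) against the kernel
∫ over [2, 3) of (t + 3)·t^(s-1) joins the sum
∫ t**(-5/2)·t^(s-1) over [3, ∞)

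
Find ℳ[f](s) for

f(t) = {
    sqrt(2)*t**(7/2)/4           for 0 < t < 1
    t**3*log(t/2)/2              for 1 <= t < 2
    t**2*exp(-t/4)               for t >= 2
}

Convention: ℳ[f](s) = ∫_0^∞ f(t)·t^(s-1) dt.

peel off the shared t-power: sqrt(2)*t**(3/2)/4 on [0, 1); t*log(t/2)/2 on [1, 2); exp(-t/4) on [2, ∞)
reversing the common scale on t: t**(3/2) on [0, 1/2); t*log(t) on [1/2, 1); exp(-t/2) on [1, ∞)
f breaks at 1, 2 into 3 integrals to sum
on [0, 1) integrate f = sqrt(2)*t**(7/2)/4 against the kernel
piece [1, 2): integrate t**3*log(t/2)/2 against the kernel
for t in [2, ∞): the term is ∫ t**2*exp(-t/4)·t^(s-1)

(32*2**(2*s)*(2*s + 7)*(2*s + (s + 2)**2 + 5)*uppergamma(s + 2, 1/2) - 8*2**s*(2*s + 7) + 2*s + (s + 2)*(2*s + 7)*log(2) + (2*s + 7)*log(2) + sqrt(2)*(2*s + (s + 2)**2 + 5) + 7)/(2*(2*s + 7)*(2*s + (s + 2)**2 + 5))
  Re(s) > -7/2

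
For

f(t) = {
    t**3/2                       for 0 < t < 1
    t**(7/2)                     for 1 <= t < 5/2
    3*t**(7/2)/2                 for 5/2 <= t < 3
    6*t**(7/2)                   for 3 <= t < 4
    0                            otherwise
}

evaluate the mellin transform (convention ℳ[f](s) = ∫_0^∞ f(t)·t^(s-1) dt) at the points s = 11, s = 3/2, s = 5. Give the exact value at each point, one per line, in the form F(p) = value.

treat the 4 regions marked off by 1, 5/2, 3 separately and sum
over [0, 1), the kernel integral of t**3/2 enters the sum
over [1, 5/2), the kernel integral of t**(7/2) enters the sum
on [5/2, 3): add ∫ 3*t**(7/2)/2·t^(s-1) dt
between 3 and 4 the integrand is 6*t**(7/2)·t^(s-1)

F(11) = -43046721*sqrt(3)/29 - 6103515625*sqrt(10)/950272 + 180388626405/812
F(3/2) = 2880707/2880
F(5) = -59049*sqrt(3)/17 - 390625*sqrt(10)/8704 + 25165809/272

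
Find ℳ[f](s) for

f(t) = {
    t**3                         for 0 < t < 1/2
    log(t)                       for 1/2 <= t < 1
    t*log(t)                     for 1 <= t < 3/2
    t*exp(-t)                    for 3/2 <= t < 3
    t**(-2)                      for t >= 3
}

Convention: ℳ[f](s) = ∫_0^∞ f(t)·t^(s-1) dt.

(72*2**s*(s - 2)*(s + 1)**2*(s + 3)*(2*s - (s + 1)**2 + 1)*uppergamma(s + 1, 3/2) - 72*2**s*(s - 2)*(s + 1)**2*(s + 3)*(2*s - (s + 1)**2 + 1)*uppergamma(s + 1, 3) + 72*2**s*(s - 2)*(s + 1)**2*(s + 3) + 72*2**s*(s - 2)*(s + 3)*(2*s - (s + 1)**2 + 1) + 3**s*(s - 2)*(s + 1)*(s + 3)*(-108*log(2) + 108*log(3))*(2*s - (s + 1)**2 + 1) - 108*3**s*(s - 2)*(s + 3)*(2*s - (s + 1)**2 + 1) - 8*6**s*(s + 1)**2*(s + 3)*(2*s - (s + 1)**2 + 1) - 72*(s - 2)*(s + 1)**3*(s + 3)*log(2) - 72*(s - 2)*(s + 1)**2*(s + 3) + 72*(s - 2)*(s + 1)**2*(s + 3)*log(2) + 9*(s - 2)*(s + 1)**2*(2*s - (s + 1)**2 + 1))/(72*2**s*(s - 2)*(s + 1)**2*(s + 3)*(2*s - (s + 1)**2 + 1))
  -3 < Re(s) < 2

the shared t-power comes off first: t**2 on [0, 1/2); log(t)/t on [1/2, 1); log(t) on [1, 3/2); …
the 5 pieces separated at 1/2, 1, 3/2, 3 each add one integral
piece [0, 1/2): integrate t**3 against the kernel
segment 1/2 to 1 holds log(t); add its integral
∫ t*log(t)·t^(s-1) over [1, 3/2)
segment 3/2 to 3 holds t*exp(-t); add its integral
over [3, ∞), the kernel integral of t**(-2) enters the sum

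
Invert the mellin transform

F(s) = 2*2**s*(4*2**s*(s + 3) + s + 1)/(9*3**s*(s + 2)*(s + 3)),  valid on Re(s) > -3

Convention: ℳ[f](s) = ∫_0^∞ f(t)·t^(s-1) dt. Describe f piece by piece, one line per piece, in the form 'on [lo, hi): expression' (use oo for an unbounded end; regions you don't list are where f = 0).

reversing the shared t-power: 3*t/2 on [0, 2/3); 1/2 on [2/3, 4/3)
back out the common scale on t: t on [0, 1); 1/2 on [1, 2)
split f at 2/3: ℳ[f](s) collects 2 kernel integrals
on [0, 2/3): add ∫ 3*t**3/2·t^(s-1) dt
∫ over [2/3, 4/3) of t**2/2·t^(s-1) joins the sum

on [0, 2/3): 3*t**3/2
on [2/3, 4/3): t**2/2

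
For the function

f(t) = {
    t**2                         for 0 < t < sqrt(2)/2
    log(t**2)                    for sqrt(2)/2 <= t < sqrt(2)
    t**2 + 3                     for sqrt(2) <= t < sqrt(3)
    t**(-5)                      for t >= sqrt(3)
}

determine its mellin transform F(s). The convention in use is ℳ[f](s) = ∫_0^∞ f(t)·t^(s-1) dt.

the power substitution comes off first: t on [0, 1/2); log(t) on [1/2, 2); t + 3 on [2, 3); …
along the cuts sqrt(2)/2, sqrt(2), sqrt(3), ℳ[f](s) splits into 4 integrals
over [0, sqrt(2)/2), the kernel integral of t**2 enters the sum
the [sqrt(2)/2, sqrt(2)) slice contributes ∫ log(t**2)·t^(s-1) dt
∫ (t**2 + 3)·t^(s-1) over [sqrt(2), sqrt(3))
segment sqrt(3) to ∞ holds t**(-5); add its integral

(-135*2**s*s**2*(s - 5)/2 + 27*2**s*s*(s/2 + 1)*(s - 5)*log(2) - 81*2**s*s*(s - 5) - 54*2**s*(s/2 + 1)*(s - 5) - sqrt(3)*6**(s/2)*s**2*(s/2 + 1) + 81*6**(s/2)*s**2*(s - 5) + 81*6**(s/2)*s*(s - 5) + 27*s**2*(s - 5)/4 + 27*s*(s/2 + 1)*(s - 5)*log(2) + (s - 5)*(27*s + 54))/(27*2**(s/2)*s**2*(s/2 + 1)*(s - 5))
  -2 < Re(s) < 5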